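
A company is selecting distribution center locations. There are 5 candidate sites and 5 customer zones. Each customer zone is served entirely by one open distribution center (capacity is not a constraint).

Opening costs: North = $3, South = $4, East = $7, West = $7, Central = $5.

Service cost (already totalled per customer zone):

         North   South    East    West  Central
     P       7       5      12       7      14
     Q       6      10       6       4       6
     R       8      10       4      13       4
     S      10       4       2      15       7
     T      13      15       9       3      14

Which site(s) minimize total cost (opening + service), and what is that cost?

Open East and West; minimum total cost 34.

For any fixed open set, each customer zone goes to its cheapest open site; total = fixed + service.
{East, West}: P→West 7, Q→West 4, R→East 4, S→East 2, T→West 3. Service 20; fixed 14; total 34.
{South, East, West}: service 18 + fixed 18 = 36
{South, West, Central}: P→South 5, Q→West 4, R→Central 4, S→South 4, T→West 3. Service 20; fixed 16; total 36.
{North, South, East, West, Central}: service 18 + fixed 26 = 44
No other subset beats 34.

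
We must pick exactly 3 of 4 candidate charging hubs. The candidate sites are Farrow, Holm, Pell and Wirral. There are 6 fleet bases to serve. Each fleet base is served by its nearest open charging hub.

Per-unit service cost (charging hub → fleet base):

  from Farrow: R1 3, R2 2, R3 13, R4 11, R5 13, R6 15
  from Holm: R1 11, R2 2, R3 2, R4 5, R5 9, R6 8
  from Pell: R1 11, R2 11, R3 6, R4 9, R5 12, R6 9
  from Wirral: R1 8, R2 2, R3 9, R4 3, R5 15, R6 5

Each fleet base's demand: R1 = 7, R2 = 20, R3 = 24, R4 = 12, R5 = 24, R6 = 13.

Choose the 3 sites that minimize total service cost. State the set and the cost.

With exactly 3 open, each fleet base uses its cheapest among the chosen.
{Farrow, Holm, Wirral}: R1→Farrow 3·7=21, R2→Farrow 2·20=40, R3→Holm 2·24=48, R4→Wirral 3·12=36, R5→Holm 9·24=216, R6→Wirral 5·13=65. Service cost 426.
{Holm, Pell, Wirral}: service cost 461
{Farrow, Holm, Pell}: service cost 489
Among all 4 size-3 choices, {Farrow, Holm, Wirral} is lowest.

Choose Farrow, Holm and Wirral; total service cost 426.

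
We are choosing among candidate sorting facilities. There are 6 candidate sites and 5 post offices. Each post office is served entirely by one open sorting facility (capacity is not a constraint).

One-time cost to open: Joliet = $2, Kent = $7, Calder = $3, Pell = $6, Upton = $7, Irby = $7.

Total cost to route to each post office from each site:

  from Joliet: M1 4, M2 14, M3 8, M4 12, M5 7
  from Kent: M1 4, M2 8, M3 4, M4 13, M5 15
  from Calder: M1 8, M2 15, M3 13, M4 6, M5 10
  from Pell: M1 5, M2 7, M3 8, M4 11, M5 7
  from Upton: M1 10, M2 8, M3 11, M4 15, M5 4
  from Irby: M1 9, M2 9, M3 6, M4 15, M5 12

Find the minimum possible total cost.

Minimum total cost: 41

For any fixed open set, each post office goes to its cheapest open site; total = fixed + service.
{Joliet, Kent, Calder}: M1→Joliet 4, M2→Kent 8, M3→Kent 4, M4→Calder 6, M5→Joliet 7. Service 29; fixed 12; total 41.
{Joliet, Calder, Upton}: M1→Joliet 4, M2→Upton 8, M3→Joliet 8, M4→Calder 6, M5→Upton 4. Service 30; fixed 12; total 42.
{Kent, Calder}: M1→Kent 4, M2→Kent 8, M3→Kent 4, M4→Calder 6, M5→Calder 10. Service 32; fixed 10; total 42.
{Joliet, Kent, Calder, Pell, Upton, Irby}: service 25 + fixed 32 = 57
No other subset beats 41.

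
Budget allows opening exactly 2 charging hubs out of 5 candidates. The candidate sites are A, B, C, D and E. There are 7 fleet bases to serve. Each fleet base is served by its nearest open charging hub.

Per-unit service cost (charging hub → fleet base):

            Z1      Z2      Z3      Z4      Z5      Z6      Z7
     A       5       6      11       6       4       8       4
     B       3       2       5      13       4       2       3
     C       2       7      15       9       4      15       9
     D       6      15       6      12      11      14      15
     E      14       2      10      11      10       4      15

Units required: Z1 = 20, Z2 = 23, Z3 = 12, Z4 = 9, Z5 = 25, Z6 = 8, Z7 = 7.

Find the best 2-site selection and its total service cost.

With exactly 2 open, each fleet base uses its cheapest among the chosen.
{A, B}: Z1→B 3·20=60, Z2→B 2·23=46, Z3→B 5·12=60, Z4→A 6·9=54, Z5→A 4·25=100, Z6→B 2·8=16, Z7→B 3·7=21. Service cost 357.
{B, C}: service cost 364
{B, E}: service cost 402
Among all 10 size-2 choices, {A, B} is lowest.

Choose A and B; total service cost 357.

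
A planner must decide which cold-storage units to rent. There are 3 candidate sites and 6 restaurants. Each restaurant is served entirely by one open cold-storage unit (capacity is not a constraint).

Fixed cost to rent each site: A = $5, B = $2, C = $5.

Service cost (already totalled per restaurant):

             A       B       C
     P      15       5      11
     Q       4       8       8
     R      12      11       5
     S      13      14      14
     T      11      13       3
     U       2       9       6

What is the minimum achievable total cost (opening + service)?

For any fixed open set, each restaurant goes to its cheapest open site; total = fixed + service.
{A, B, C}: P→B 5, Q→A 4, R→C 5, S→A 13, T→C 3, U→A 2. Service 32; fixed 12; total 44.
{A, C}: service 38 + fixed 10 = 48
{B, C}: P→B 5, Q→B 8, R→C 5, S→B 14, T→C 3, U→C 6. Service 41; fixed 7; total 48.
{B}: P→B 5, Q→B 8, R→B 11, S→B 14, T→B 13, U→B 9. Service 60; fixed 2; total 62.
No other subset beats 44.

Minimum total cost: 44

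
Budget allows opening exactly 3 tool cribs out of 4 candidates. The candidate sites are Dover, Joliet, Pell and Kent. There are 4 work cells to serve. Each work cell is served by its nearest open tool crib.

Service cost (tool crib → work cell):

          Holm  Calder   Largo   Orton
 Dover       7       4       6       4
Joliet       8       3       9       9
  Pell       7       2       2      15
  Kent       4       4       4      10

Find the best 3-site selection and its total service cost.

With exactly 3 open, each work cell uses its cheapest among the chosen.
{Dover, Pell, Kent}: Holm→Kent 4, Calder→Pell 2, Largo→Pell 2, Orton→Dover 4. Service cost 12.
{Dover, Joliet, Pell}: service cost 15
{Dover, Joliet, Kent}: service cost 15
Among all 4 size-3 choices, {Dover, Pell, Kent} is lowest.

Choose Dover, Pell and Kent; total service cost 12.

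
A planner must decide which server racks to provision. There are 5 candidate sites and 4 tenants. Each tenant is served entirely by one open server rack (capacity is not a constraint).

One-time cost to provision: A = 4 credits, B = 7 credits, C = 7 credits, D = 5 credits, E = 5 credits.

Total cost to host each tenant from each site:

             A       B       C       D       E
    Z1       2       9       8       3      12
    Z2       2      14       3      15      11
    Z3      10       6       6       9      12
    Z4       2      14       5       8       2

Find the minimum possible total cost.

For any fixed open set, each tenant goes to its cheapest open site; total = fixed + service.
{A}: Z1→A 2, Z2→A 2, Z3→A 10, Z4→A 2. Service 16; fixed 4; total 20.
{A, B}: Z1→A 2, Z2→A 2, Z3→B 6, Z4→A 2. Service 12; fixed 11; total 23.
{A, C}: service 12 + fixed 11 = 23
{A, B, C, D, E}: service 12 + fixed 28 = 40
No other subset beats 20.

Minimum total cost: 20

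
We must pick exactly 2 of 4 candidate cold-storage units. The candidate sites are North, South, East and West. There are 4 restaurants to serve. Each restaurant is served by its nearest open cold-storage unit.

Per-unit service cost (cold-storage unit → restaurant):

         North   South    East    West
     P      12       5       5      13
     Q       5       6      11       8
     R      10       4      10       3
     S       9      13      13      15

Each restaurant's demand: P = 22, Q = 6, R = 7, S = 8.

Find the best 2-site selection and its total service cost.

With exactly 2 open, each restaurant uses its cheapest among the chosen.
{North, South}: P→South 5·22=110, Q→North 5·6=30, R→South 4·7=28, S→North 9·8=72. Service cost 240.
{South, West}: service cost 271
{South, East}: service cost 278
Among all 6 size-2 choices, {North, South} is lowest.

Choose North and South; total service cost 240.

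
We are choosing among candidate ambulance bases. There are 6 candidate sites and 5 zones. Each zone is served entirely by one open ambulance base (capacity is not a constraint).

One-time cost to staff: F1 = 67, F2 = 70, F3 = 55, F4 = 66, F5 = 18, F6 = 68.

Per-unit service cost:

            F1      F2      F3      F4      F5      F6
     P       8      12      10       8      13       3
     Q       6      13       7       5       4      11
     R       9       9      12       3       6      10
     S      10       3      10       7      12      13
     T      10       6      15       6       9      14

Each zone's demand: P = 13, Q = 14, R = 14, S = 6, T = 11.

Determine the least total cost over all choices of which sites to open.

Minimum total cost: 390

For any fixed open set, each zone goes to its cheapest open site; total = fixed + service.
{F4}: P→F4 8·13=104, Q→F4 5·14=70, R→F4 3·14=42, S→F4 7·6=42, T→F4 6·11=66. Service 324; fixed 66; total 390.
{F4, F6}: P→F6 3·13=39, Q→F4 5·14=70, R→F4 3·14=42, S→F4 7·6=42, T→F4 6·11=66. Service 259; fixed 134; total 393.
{F4, F5}: service 310 + fixed 84 = 394
{F1, F2, F3, F4, F5, F6}: P→F6 3·13=39, Q→F5 4·14=56, R→F4 3·14=42, S→F2 3·6=18, T→F2 6·11=66. Service 221; fixed 344; total 565.
No other subset beats 390.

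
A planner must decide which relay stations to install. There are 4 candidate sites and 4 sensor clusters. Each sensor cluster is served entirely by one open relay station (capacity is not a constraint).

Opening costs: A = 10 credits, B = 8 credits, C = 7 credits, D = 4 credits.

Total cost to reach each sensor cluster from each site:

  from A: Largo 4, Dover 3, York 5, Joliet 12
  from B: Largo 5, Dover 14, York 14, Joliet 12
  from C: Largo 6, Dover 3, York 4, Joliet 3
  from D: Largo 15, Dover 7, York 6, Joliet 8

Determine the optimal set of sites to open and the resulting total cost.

For any fixed open set, each sensor cluster goes to its cheapest open site; total = fixed + service.
{C}: Largo→C 6, Dover→C 3, York→C 4, Joliet→C 3. Service 16; fixed 7; total 23.
{C, D}: Largo→C 6, Dover→C 3, York→C 4, Joliet→C 3. Service 16; fixed 11; total 27.
{B, C}: Largo→B 5, Dover→C 3, York→C 4, Joliet→C 3. Service 15; fixed 15; total 30.
{A, B, C, D}: Largo→A 4, Dover→A 3, York→C 4, Joliet→C 3. Service 14; fixed 29; total 43.
No other subset beats 23.

Open C only; minimum total cost 23.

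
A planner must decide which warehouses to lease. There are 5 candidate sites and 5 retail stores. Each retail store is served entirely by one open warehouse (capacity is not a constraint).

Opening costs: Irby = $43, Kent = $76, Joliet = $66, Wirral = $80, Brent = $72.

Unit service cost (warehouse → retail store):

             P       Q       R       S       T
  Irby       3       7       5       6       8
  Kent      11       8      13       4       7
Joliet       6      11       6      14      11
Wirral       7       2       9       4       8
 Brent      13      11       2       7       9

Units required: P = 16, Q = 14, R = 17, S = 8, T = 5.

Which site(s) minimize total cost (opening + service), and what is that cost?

For any fixed open set, each retail store goes to its cheapest open site; total = fixed + service.
{Irby, Wirral}: P→Irby 3·16=48, Q→Wirral 2·14=28, R→Irby 5·17=85, S→Wirral 4·8=32, T→Irby 8·5=40. Service 233; fixed 123; total 356.
{Irby}: P→Irby 3·16=48, Q→Irby 7·14=98, R→Irby 5·17=85, S→Irby 6·8=48, T→Irby 8·5=40. Service 319; fixed 43; total 362.
{Irby, Wirral, Brent}: service 182 + fixed 195 = 377
{Irby, Kent, Joliet, Wirral, Brent}: service 177 + fixed 337 = 514
No other subset beats 356.

Open Irby and Wirral; minimum total cost 356.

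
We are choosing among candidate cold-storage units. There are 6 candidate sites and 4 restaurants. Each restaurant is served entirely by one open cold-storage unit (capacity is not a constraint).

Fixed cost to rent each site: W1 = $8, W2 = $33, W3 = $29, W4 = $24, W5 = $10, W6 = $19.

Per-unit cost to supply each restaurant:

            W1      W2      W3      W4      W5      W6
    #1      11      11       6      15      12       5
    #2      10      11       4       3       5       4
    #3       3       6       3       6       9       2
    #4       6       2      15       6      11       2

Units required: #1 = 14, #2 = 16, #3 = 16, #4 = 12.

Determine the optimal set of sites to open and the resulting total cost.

Open W6 only; minimum total cost 209.

For any fixed open set, each restaurant goes to its cheapest open site; total = fixed + service.
{W6}: #1→W6 5·14=70, #2→W6 4·16=64, #3→W6 2·16=32, #4→W6 2·12=24. Service 190; fixed 19; total 209.
{W1, W6}: service 190 + fixed 27 = 217
{W4, W6}: #1→W6 5·14=70, #2→W4 3·16=48, #3→W6 2·16=32, #4→W6 2·12=24. Service 174; fixed 43; total 217.
{W1, W2, W3, W4, W5, W6}: service 174 + fixed 123 = 297
No other subset beats 209.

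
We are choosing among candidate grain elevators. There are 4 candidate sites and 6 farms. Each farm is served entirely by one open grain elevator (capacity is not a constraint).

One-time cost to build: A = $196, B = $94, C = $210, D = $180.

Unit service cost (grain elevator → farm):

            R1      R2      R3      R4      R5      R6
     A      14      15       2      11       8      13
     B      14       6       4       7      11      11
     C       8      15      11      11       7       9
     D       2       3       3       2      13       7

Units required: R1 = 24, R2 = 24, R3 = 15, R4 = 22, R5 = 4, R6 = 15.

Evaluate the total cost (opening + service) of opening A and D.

Total cost: 707

Each farm is assigned to its cheapest site among the open ones.
{A, D}: R1→D 2·24=48, R2→D 3·24=72, R3→A 2·15=30, R4→D 2·22=44, R5→A 8·4=32, R6→D 7·15=105. Service 331; fixed 376; total 707.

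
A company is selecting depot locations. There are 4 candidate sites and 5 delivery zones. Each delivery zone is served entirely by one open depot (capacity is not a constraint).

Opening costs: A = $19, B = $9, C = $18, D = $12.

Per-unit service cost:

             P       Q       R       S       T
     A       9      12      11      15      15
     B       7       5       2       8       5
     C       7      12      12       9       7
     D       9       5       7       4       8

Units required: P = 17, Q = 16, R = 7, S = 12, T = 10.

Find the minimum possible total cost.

Minimum total cost: 332

For any fixed open set, each delivery zone goes to its cheapest open site; total = fixed + service.
{B, D}: P→B 7·17=119, Q→B 5·16=80, R→B 2·7=14, S→D 4·12=48, T→B 5·10=50. Service 311; fixed 21; total 332.
{B, C, D}: P→B 7·17=119, Q→B 5·16=80, R→B 2·7=14, S→D 4·12=48, T→B 5·10=50. Service 311; fixed 39; total 350.
{A, B, D}: service 311 + fixed 40 = 351
{A, B, C, D}: service 311 + fixed 58 = 369
No other subset beats 332.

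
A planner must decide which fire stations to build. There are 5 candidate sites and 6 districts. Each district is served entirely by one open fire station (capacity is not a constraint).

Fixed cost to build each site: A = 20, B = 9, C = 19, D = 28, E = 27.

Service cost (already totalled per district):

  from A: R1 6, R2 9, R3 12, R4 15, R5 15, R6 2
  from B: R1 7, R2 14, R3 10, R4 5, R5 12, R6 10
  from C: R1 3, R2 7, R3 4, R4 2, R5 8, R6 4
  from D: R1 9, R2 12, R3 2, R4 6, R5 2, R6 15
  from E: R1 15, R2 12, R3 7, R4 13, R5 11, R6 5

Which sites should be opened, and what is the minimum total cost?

For any fixed open set, each district goes to its cheapest open site; total = fixed + service.
{C}: R1→C 3, R2→C 7, R3→C 4, R4→C 2, R5→C 8, R6→C 4. Service 28; fixed 19; total 47.
{B, C}: service 28 + fixed 28 = 56
{A, C}: R1→C 3, R2→C 7, R3→C 4, R4→C 2, R5→C 8, R6→A 2. Service 26; fixed 39; total 65.
{A, B, C, D, E}: service 18 + fixed 103 = 121
No other subset beats 47.

Open C only; minimum total cost 47.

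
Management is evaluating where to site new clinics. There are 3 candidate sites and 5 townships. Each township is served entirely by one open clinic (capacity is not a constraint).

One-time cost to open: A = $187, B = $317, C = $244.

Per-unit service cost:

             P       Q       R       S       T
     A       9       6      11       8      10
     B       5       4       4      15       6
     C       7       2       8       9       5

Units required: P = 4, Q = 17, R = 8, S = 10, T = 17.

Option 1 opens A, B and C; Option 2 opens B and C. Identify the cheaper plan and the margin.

Option 2 is cheaper by 177.

Option 1: {A, B, C}: P→B 5·4=20, Q→C 2·17=34, R→B 4·8=32, S→A 8·10=80, T→C 5·17=85. Service 251; fixed 748; total 999.
Option 2: {B, C}: P→B 5·4=20, Q→C 2·17=34, R→B 4·8=32, S→C 9·10=90, T→C 5·17=85. Service 261; fixed 561; total 822.
Difference: |999 − 822| = 177.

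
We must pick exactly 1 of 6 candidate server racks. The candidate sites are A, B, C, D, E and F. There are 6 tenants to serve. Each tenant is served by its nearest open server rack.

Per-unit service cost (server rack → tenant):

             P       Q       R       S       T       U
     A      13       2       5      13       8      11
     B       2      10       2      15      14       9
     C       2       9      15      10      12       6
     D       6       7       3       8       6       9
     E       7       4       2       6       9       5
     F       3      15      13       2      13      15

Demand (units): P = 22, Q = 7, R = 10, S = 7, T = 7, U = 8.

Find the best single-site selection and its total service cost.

With exactly 1 open, each tenant uses its cheapest among the chosen.
{E}: P→E 7·22=154, Q→E 4·7=28, R→E 2·10=20, S→E 6·7=42, T→E 9·7=63, U→E 5·8=40. Service cost 347.
{D}: service cost 381
{B}: service cost 409
Among all 6 size-1 choices, {E} is lowest.

Choose E only; total service cost 347.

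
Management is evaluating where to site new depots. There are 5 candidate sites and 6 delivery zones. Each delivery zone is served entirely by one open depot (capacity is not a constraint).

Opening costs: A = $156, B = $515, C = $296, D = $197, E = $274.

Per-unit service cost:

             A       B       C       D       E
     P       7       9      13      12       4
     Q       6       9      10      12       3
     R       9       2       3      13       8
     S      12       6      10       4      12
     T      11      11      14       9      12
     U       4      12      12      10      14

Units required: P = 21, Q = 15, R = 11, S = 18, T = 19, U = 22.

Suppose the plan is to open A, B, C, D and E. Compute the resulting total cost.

Total cost: 1920

Each delivery zone is assigned to its cheapest site among the open ones.
{A, B, C, D, E}: P→E 4·21=84, Q→E 3·15=45, R→B 2·11=22, S→D 4·18=72, T→D 9·19=171, U→A 4·22=88. Service 482; fixed 1438; total 1920.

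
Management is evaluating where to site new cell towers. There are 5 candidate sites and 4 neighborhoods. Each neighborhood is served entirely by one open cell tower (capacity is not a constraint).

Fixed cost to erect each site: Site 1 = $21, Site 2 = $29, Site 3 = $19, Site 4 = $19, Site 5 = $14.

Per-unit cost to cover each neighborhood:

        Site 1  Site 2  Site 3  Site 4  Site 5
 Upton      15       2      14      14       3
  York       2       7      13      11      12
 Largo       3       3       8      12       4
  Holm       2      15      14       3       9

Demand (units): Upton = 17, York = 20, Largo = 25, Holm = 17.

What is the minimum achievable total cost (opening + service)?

For any fixed open set, each neighborhood goes to its cheapest open site; total = fixed + service.
{Site 1, Site 2}: Upton→Site 2 2·17=34, York→Site 1 2·20=40, Largo→Site 1 3·25=75, Holm→Site 1 2·17=34. Service 183; fixed 50; total 233.
{Site 1, Site 5}: service 200 + fixed 35 = 235
{Site 1, Site 2, Site 5}: service 183 + fixed 64 = 247
{Site 1, Site 2, Site 3, Site 4, Site 5}: service 183 + fixed 102 = 285
No other subset beats 233.

Minimum total cost: 233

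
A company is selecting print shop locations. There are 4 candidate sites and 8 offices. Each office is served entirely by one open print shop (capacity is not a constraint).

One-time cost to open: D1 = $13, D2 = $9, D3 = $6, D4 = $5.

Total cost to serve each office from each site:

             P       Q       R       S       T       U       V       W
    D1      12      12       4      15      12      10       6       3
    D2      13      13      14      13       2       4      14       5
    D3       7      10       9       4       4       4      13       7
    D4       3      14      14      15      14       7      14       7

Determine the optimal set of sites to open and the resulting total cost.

For any fixed open set, each office goes to its cheapest open site; total = fixed + service.
{D1, D3}: P→D3 7, Q→D3 10, R→D1 4, S→D3 4, T→D3 4, U→D3 4, V→D1 6, W→D1 3. Service 42; fixed 19; total 61.
{D1, D3, D4}: service 38 + fixed 24 = 62
{D3}: service 58 + fixed 6 = 64
{D1, D2, D3, D4}: P→D4 3, Q→D3 10, R→D1 4, S→D3 4, T→D2 2, U→D2 4, V→D1 6, W→D1 3. Service 36; fixed 33; total 69.
No other subset beats 61.

Open D1 and D3; minimum total cost 61.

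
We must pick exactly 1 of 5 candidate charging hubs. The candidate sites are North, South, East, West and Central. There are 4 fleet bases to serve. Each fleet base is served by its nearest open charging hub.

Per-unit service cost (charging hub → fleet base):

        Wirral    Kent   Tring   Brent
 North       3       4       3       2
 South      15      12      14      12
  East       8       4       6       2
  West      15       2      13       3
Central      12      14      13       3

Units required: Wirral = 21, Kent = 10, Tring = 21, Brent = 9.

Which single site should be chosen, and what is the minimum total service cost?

Choose North only; total service cost 184.

With exactly 1 open, each fleet base uses its cheapest among the chosen.
{North}: Wirral→North 3·21=63, Kent→North 4·10=40, Tring→North 3·21=63, Brent→North 2·9=18. Service cost 184.
{East}: service cost 352
{West}: service cost 635
Among all 5 size-1 choices, {North} is lowest.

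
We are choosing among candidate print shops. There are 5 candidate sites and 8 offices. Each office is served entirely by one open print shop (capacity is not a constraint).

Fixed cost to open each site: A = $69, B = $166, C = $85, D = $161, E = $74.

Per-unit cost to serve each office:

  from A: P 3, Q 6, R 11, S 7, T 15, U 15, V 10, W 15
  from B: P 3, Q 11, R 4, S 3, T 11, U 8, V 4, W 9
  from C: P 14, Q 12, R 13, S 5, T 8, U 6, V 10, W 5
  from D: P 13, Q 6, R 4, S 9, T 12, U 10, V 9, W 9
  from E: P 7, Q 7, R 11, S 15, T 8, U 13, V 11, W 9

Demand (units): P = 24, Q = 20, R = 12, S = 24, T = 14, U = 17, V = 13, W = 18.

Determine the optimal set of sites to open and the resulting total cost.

Open A, B and C; minimum total cost 988.

For any fixed open set, each office goes to its cheapest open site; total = fixed + service.
{A, B, C}: P→A 3·24=72, Q→A 6·20=120, R→B 4·12=48, S→B 3·24=72, T→C 8·14=112, U→C 6·17=102, V→B 4·13=52, W→C 5·18=90. Service 668; fixed 320; total 988.
{B, C, E}: service 688 + fixed 325 = 1013
{B, C}: service 768 + fixed 251 = 1019
{A, B, C, D, E}: P→A 3·24=72, Q→A 6·20=120, R→B 4·12=48, S→B 3·24=72, T→C 8·14=112, U→C 6·17=102, V→B 4·13=52, W→C 5·18=90. Service 668; fixed 555; total 1223.
No other subset beats 988.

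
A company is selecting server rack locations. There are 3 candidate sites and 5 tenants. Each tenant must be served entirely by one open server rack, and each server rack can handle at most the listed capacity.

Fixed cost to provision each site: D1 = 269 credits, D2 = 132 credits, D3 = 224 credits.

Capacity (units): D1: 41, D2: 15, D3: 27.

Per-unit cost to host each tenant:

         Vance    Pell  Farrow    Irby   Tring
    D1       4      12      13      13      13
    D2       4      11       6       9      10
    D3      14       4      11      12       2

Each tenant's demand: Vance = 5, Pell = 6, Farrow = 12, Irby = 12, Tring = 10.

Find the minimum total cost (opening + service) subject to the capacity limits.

Minimum total cost: 851

Open {D1, D2}: Vance→D1 4·5=20, Pell→D1 12·6=72, Farrow→D2 6·12=72, Irby→D1 13·12=156, Tring→D1 13·10=130.
Loads: D1 carries 33/41, D2 carries 12/15. Service 450; fixed 401; total 851.
Next best feasible plan costs 869.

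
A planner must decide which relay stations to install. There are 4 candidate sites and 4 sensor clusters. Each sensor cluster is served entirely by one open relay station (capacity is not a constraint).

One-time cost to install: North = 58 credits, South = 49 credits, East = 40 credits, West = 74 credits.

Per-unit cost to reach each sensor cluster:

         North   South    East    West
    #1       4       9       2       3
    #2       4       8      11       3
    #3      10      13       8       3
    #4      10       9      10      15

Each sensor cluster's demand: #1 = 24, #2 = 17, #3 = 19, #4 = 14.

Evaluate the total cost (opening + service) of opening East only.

Each sensor cluster is assigned to its cheapest site among the open ones.
{East}: #1→East 2·24=48, #2→East 11·17=187, #3→East 8·19=152, #4→East 10·14=140. Service 527; fixed 40; total 567.

Total cost: 567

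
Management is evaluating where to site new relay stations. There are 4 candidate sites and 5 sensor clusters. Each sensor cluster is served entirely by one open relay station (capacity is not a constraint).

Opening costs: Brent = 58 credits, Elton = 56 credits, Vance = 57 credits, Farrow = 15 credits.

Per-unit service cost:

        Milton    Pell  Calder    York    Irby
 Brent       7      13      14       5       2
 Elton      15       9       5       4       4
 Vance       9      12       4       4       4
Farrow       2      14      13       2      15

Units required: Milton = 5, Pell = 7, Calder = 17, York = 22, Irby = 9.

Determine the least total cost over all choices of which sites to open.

For any fixed open set, each sensor cluster goes to its cheapest open site; total = fixed + service.
{Elton, Farrow}: Milton→Farrow 2·5=10, Pell→Elton 9·7=63, Calder→Elton 5·17=85, York→Farrow 2·22=44, Irby→Elton 4·9=36. Service 238; fixed 71; total 309.
{Vance, Farrow}: Milton→Farrow 2·5=10, Pell→Vance 12·7=84, Calder→Vance 4·17=68, York→Farrow 2·22=44, Irby→Vance 4·9=36. Service 242; fixed 72; total 314.
{Brent, Elton, Farrow}: service 220 + fixed 129 = 349
{Brent, Elton, Vance, Farrow}: service 203 + fixed 186 = 389
(All 15 nonempty subsets were checked; Elton and Farrow is lowest.)

Minimum total cost: 309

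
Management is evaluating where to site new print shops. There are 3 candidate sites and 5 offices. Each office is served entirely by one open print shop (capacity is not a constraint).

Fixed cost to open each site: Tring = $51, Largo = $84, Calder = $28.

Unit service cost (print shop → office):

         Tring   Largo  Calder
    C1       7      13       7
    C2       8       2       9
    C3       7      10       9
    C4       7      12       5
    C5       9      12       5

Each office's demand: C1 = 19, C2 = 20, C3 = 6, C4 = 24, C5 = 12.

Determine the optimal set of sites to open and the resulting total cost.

Open Largo and Calder; minimum total cost 519.

For any fixed open set, each office goes to its cheapest open site; total = fixed + service.
{Largo, Calder}: C1→Calder 7·19=133, C2→Largo 2·20=40, C3→Calder 9·6=54, C4→Calder 5·24=120, C5→Calder 5·12=60. Service 407; fixed 112; total 519.
{Tring, Largo, Calder}: service 395 + fixed 163 = 558
{Calder}: C1→Calder 7·19=133, C2→Calder 9·20=180, C3→Calder 9·6=54, C4→Calder 5·24=120, C5→Calder 5·12=60. Service 547; fixed 28; total 575.
(All 7 nonempty subsets were checked; Largo and Calder is lowest.)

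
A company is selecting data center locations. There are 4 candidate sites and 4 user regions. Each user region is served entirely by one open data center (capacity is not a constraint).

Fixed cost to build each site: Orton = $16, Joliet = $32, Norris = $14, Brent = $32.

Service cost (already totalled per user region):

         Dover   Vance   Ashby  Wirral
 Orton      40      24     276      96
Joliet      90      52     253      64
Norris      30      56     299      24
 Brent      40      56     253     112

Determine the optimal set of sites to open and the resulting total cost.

Open Orton and Norris; minimum total cost 384.

For any fixed open set, each user region goes to its cheapest open site; total = fixed + service.
{Orton, Norris}: Dover→Norris 30, Vance→Orton 24, Ashby→Orton 276, Wirral→Norris 24. Service 354; fixed 30; total 384.
{Orton, Joliet, Norris}: Dover→Norris 30, Vance→Orton 24, Ashby→Joliet 253, Wirral→Norris 24. Service 331; fixed 62; total 393.
{Orton, Norris, Brent}: Dover→Norris 30, Vance→Orton 24, Ashby→Brent 253, Wirral→Norris 24. Service 331; fixed 62; total 393.
{Orton, Joliet, Norris, Brent}: Dover→Norris 30, Vance→Orton 24, Ashby→Joliet 253, Wirral→Norris 24. Service 331; fixed 94; total 425.
(All 15 nonempty subsets were checked; Orton and Norris is lowest.)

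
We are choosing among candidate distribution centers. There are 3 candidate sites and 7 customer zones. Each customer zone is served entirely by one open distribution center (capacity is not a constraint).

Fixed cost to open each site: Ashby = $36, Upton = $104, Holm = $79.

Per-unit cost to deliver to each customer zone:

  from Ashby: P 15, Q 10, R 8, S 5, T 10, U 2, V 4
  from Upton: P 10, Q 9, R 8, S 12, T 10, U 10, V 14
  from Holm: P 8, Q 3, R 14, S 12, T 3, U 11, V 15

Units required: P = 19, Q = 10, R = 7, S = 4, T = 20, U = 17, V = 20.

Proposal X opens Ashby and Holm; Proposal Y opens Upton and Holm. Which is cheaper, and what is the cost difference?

Proposal X is cheaper by 432.

Proposal X: {Ashby, Holm}: P→Holm 8·19=152, Q→Holm 3·10=30, R→Ashby 8·7=56, S→Ashby 5·4=20, T→Holm 3·20=60, U→Ashby 2·17=34, V→Ashby 4·20=80. Service 432; fixed 115; total 547.
Proposal Y: {Upton, Holm}: P→Holm 8·19=152, Q→Holm 3·10=30, R→Upton 8·7=56, S→Upton 12·4=48, T→Holm 3·20=60, U→Upton 10·17=170, V→Upton 14·20=280. Service 796; fixed 183; total 979.
Difference: |547 − 979| = 432.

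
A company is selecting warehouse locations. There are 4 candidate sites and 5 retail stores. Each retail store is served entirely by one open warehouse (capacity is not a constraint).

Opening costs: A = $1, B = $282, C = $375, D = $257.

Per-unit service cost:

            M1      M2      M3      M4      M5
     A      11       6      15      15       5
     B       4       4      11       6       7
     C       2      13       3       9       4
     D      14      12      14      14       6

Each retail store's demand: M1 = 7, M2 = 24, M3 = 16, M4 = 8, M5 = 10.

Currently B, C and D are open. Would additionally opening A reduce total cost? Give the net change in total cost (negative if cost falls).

No — net change +1 (cost rises by 1).

Current service cost with {B, C, D}: 246.
Adding A: each retail store re-picks its cheapest; new service cost 246, saving 0.
Extra fixed cost: 1. Net change = 1 − 0 = 1.
(Totals: 1160 → 1161.)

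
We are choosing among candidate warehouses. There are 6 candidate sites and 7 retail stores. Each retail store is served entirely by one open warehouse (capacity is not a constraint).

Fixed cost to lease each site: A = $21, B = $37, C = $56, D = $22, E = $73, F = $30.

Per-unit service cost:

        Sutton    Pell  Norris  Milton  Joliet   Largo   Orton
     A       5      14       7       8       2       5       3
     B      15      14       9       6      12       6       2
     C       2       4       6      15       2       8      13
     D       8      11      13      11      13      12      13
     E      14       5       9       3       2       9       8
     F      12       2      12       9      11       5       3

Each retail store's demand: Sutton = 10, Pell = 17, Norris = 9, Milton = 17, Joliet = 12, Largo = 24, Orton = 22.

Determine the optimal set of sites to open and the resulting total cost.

Open B, C and F; minimum total cost 521.

For any fixed open set, each retail store goes to its cheapest open site; total = fixed + service.
{B, C, F}: Sutton→C 2·10=20, Pell→F 2·17=34, Norris→C 6·9=54, Milton→B 6·17=102, Joliet→C 2·12=24, Largo→F 5·24=120, Orton→B 2·22=44. Service 398; fixed 123; total 521.
{A, B, F}: service 437 + fixed 88 = 525
{C, E, F}: service 369 + fixed 159 = 528
{A, B, C, D, E, F}: Sutton→C 2·10=20, Pell→F 2·17=34, Norris→C 6·9=54, Milton→E 3·17=51, Joliet→A 2·12=24, Largo→A 5·24=120, Orton→B 2·22=44. Service 347; fixed 239; total 586.
No other subset beats 521.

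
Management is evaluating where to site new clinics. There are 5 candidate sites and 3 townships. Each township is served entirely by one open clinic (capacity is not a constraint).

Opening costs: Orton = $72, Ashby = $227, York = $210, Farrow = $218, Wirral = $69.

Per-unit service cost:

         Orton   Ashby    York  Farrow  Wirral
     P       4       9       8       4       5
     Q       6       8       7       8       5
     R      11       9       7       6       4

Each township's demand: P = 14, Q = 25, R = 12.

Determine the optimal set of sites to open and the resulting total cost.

For any fixed open set, each township goes to its cheapest open site; total = fixed + service.
{Wirral}: P→Wirral 5·14=70, Q→Wirral 5·25=125, R→Wirral 4·12=48. Service 243; fixed 69; total 312.
{Orton, Wirral}: P→Orton 4·14=56, Q→Wirral 5·25=125, R→Wirral 4·12=48. Service 229; fixed 141; total 370.
{Orton}: P→Orton 4·14=56, Q→Orton 6·25=150, R→Orton 11·12=132. Service 338; fixed 72; total 410.
{Orton, Ashby, York, Farrow, Wirral}: service 229 + fixed 796 = 1025
No other subset beats 312.

Open Wirral only; minimum total cost 312.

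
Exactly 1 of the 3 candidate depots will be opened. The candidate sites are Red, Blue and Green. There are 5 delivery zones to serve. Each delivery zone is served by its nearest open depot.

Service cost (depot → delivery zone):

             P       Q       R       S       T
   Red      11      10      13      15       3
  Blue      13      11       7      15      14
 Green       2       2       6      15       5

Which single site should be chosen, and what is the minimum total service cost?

Choose Green only; total service cost 30.

With exactly 1 open, each delivery zone uses its cheapest among the chosen.
{Green}: P→Green 2, Q→Green 2, R→Green 6, S→Green 15, T→Green 5. Service cost 30.
{Red}: service cost 52
{Blue}: service cost 60
Among all 3 size-1 choices, {Green} is lowest.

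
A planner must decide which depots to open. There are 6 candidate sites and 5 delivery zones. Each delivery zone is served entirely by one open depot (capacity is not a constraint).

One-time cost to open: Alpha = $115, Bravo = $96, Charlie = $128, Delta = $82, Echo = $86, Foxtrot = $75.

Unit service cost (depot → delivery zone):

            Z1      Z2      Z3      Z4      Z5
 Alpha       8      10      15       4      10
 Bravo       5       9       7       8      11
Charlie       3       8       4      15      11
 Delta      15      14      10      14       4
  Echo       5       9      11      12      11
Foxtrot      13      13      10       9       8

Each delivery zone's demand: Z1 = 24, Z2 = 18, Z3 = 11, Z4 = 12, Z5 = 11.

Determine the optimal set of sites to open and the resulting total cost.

For any fixed open set, each delivery zone goes to its cheapest open site; total = fixed + service.
{Charlie, Foxtrot}: Z1→Charlie 3·24=72, Z2→Charlie 8·18=144, Z3→Charlie 4·11=44, Z4→Foxtrot 9·12=108, Z5→Foxtrot 8·11=88. Service 456; fixed 203; total 659.
{Alpha, Charlie}: Z1→Charlie 3·24=72, Z2→Charlie 8·18=144, Z3→Charlie 4·11=44, Z4→Alpha 4·12=48, Z5→Alpha 10·11=110. Service 418; fixed 243; total 661.
{Bravo}: service 576 + fixed 96 = 672
{Alpha, Bravo, Charlie, Delta, Echo, Foxtrot}: Z1→Charlie 3·24=72, Z2→Charlie 8·18=144, Z3→Charlie 4·11=44, Z4→Alpha 4·12=48, Z5→Delta 4·11=44. Service 352; fixed 582; total 934.
No other subset beats 659.

Open Charlie and Foxtrot; minimum total cost 659.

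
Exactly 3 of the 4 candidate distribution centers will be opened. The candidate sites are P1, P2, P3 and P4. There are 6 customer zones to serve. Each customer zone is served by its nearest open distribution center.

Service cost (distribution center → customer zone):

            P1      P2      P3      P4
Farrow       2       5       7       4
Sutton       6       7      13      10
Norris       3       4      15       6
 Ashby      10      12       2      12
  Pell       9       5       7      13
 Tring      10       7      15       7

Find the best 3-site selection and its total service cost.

Choose P1, P2 and P3; total service cost 25.

With exactly 3 open, each customer zone uses its cheapest among the chosen.
{P1, P2, P3}: Farrow→P1 2, Sutton→P1 6, Norris→P1 3, Ashby→P3 2, Pell→P2 5, Tring→P2 7. Service cost 25.
{P1, P3, P4}: service cost 27
{P2, P3, P4}: service cost 29
Among all 4 size-3 choices, {P1, P2, P3} is lowest.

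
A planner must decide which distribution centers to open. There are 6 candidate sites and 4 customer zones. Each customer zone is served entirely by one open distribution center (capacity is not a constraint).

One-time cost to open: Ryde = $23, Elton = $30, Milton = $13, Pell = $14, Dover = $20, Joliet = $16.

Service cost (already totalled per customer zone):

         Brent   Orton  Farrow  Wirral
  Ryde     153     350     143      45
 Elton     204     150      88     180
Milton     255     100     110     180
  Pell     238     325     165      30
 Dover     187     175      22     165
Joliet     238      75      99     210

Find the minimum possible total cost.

Minimum total cost: 353

For any fixed open set, each customer zone goes to its cheapest open site; total = fixed + service.
{Ryde, Pell, Dover, Joliet}: Brent→Ryde 153, Orton→Joliet 75, Farrow→Dover 22, Wirral→Pell 30. Service 280; fixed 73; total 353.
{Ryde, Dover, Joliet}: Brent→Ryde 153, Orton→Joliet 75, Farrow→Dover 22, Wirral→Ryde 45. Service 295; fixed 59; total 354.
{Pell, Dover, Joliet}: Brent→Dover 187, Orton→Joliet 75, Farrow→Dover 22, Wirral→Pell 30. Service 314; fixed 50; total 364.
{Ryde, Elton, Milton, Pell, Dover, Joliet}: service 280 + fixed 116 = 396
No other subset beats 353.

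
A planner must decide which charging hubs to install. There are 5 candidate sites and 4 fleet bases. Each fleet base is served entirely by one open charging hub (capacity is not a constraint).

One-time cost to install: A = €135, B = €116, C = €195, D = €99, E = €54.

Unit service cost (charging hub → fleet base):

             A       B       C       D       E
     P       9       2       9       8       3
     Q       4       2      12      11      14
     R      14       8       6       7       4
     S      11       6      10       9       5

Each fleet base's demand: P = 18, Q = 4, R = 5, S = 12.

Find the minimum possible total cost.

For any fixed open set, each fleet base goes to its cheapest open site; total = fixed + service.
{E}: P→E 3·18=54, Q→E 14·4=56, R→E 4·5=20, S→E 5·12=60. Service 190; fixed 54; total 244.
{B}: P→B 2·18=36, Q→B 2·4=8, R→B 8·5=40, S→B 6·12=72. Service 156; fixed 116; total 272.
{B, E}: service 124 + fixed 170 = 294
{A, B, C, D, E}: P→B 2·18=36, Q→B 2·4=8, R→E 4·5=20, S→E 5·12=60. Service 124; fixed 599; total 723.
No other subset beats 244.

Minimum total cost: 244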